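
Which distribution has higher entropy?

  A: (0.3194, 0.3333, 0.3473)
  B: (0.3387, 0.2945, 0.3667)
A

Both distributions are close to uniform, making this a harder comparison.

H(A) = 1.5841 bits
H(B) = 1.5792 bits

The distribution closer to uniform has higher entropy.
Answer: A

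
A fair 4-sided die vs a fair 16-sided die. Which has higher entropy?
16-sided die

Both are uniform distributions; for uniform over n outcomes, H = log₂(n). H(4-sided) = log₂(4) = 2.000 bits and H(16-sided) = log₂(16) = 4.000 bits. More outcomes in a uniform distribution means higher entropy.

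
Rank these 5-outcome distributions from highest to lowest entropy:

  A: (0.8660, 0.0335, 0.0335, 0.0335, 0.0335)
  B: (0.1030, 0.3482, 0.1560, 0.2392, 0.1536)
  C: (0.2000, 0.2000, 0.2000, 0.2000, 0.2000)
C > B > A

Key insight: Entropy is maximized by uniform distributions and minimized by concentrated distributions.

- Uniform distributions have maximum entropy log₂(5) = 2.3219 bits
- The more "peaked" or concentrated a distribution, the lower its entropy

Entropies:
  H(A) = 0.8363 bits
  H(B) = 2.1946 bits
  H(C) = 2.3219 bits

Ranking: C > B > A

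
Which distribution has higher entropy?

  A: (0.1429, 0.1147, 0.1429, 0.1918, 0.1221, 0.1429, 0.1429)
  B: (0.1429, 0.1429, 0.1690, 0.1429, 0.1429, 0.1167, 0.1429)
B

Both distributions are close to uniform, making this a harder comparison.

H(A) = 2.7899 bits
H(B) = 2.8004 bits

The distribution closer to uniform has higher entropy.
Answer: B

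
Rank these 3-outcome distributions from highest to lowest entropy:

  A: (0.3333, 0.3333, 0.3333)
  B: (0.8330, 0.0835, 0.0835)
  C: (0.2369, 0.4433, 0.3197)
A > C > B

Key insight: Entropy is maximized by uniform distributions and minimized by concentrated distributions.

- Uniform distributions have maximum entropy log₂(3) = 1.5850 bits
- The more "peaked" or concentrated a distribution, the lower its entropy

Entropies:
  H(A) = 1.5850 bits
  H(B) = 0.8178 bits
  H(C) = 1.5385 bits

Ranking: A > C > B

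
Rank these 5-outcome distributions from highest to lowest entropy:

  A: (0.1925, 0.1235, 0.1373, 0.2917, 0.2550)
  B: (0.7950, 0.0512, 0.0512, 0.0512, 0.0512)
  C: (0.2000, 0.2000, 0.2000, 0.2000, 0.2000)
C > A > B

Key insight: Entropy is maximized by uniform distributions and minimized by concentrated distributions.

- Uniform distributions have maximum entropy log₂(5) = 2.3219 bits
- The more "peaked" or concentrated a distribution, the lower its entropy

Entropies:
  H(A) = 2.2447 bits
  H(B) = 1.1418 bits
  H(C) = 2.3219 bits

Ranking: C > A > B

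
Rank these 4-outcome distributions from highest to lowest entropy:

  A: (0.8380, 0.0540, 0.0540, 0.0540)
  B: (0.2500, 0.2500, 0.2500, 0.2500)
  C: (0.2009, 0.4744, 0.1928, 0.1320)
B > C > A

Key insight: Entropy is maximized by uniform distributions and minimized by concentrated distributions.

- Uniform distributions have maximum entropy log₂(4) = 2.0000 bits
- The more "peaked" or concentrated a distribution, the lower its entropy

Entropies:
  H(A) = 0.8958 bits
  H(B) = 2.0000 bits
  H(C) = 1.8189 bits

Ranking: B > C > A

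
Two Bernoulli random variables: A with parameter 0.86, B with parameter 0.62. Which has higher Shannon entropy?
B

For binary distributions, entropy is maximized at p=0.5 and decreases as p moves toward 0 or 1.

H(A) = H(0.86) = 0.5842 bits
H(B) = H(0.62) = 0.9580 bits

Distribution B (p=0.62) is closer to uniform (p=0.5), so it has higher entropy.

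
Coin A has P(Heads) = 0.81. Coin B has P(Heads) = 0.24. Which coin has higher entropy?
B

For binary distributions, entropy is maximized at p=0.5 and decreases as p moves toward 0 or 1.

H(A) = H(0.81) = 0.7015 bits
H(B) = H(0.24) = 0.7950 bits

Distribution B (p=0.24) is closer to uniform (p=0.5), so it has higher entropy.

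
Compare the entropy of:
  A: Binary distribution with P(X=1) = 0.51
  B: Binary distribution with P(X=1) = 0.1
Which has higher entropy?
A

For binary distributions, entropy is maximized at p=0.5 and decreases as p moves toward 0 or 1.

H(A) = H(0.51) = 0.9997 bits
H(B) = H(0.1) = 0.4690 bits

Distribution A (p=0.51) is closer to uniform (p=0.5), so it has higher entropy.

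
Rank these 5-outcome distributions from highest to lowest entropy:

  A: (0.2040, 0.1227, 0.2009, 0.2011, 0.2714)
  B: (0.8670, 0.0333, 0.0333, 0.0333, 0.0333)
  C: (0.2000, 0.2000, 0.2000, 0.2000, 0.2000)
C > A > B

Key insight: Entropy is maximized by uniform distributions and minimized by concentrated distributions.

- Uniform distributions have maximum entropy log₂(5) = 2.3219 bits
- The more "peaked" or concentrated a distribution, the lower its entropy

Entropies:
  H(A) = 2.2803 bits
  H(B) = 0.8316 bits
  H(C) = 2.3219 bits

Ranking: C > A > B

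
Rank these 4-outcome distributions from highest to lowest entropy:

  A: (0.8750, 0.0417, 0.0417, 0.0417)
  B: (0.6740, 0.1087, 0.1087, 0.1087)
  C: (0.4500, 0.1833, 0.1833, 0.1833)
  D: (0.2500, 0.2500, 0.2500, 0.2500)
D > C > B > A

Key insight: Entropy is maximized by uniform distributions and minimized by concentrated distributions.

Entropies:
  H(A) = 0.7417 bits
  H(B) = 1.4275 bits
  H(C) = 1.8645 bits
  H(D) = 2.0000 bits

Ranking: D > C > B > A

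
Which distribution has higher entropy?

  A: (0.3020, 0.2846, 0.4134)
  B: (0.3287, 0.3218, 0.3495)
B

Both distributions are close to uniform, making this a harder comparison.

H(A) = 1.5645 bits
H(B) = 1.5841 bits

The distribution closer to uniform has higher entropy.
Answer: B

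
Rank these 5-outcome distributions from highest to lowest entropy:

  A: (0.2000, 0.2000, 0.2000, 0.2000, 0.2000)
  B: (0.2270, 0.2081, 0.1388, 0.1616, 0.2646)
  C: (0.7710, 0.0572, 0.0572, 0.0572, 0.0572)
A > B > C

Key insight: Entropy is maximized by uniform distributions and minimized by concentrated distributions.

- Uniform distributions have maximum entropy log₂(5) = 2.3219 bits
- The more "peaked" or concentrated a distribution, the lower its entropy

Entropies:
  H(A) = 2.3219 bits
  H(B) = 2.2847 bits
  H(C) = 1.2343 bits

Ranking: A > B > C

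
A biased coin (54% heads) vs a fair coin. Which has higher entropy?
Fair coin

The fair coin is uniform (p=0.5), maximizing binary entropy at 1 bit. The biased coin has H(0.54) ≈ 0.995 bits — its outcome is more predictable, so its entropy is lower.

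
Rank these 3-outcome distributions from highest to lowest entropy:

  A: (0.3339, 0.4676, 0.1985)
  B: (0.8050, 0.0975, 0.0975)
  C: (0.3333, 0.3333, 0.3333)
C > A > B

Key insight: Entropy is maximized by uniform distributions and minimized by concentrated distributions.

- Uniform distributions have maximum entropy log₂(3) = 1.5850 bits
- The more "peaked" or concentrated a distribution, the lower its entropy

Entropies:
  H(A) = 1.5042 bits
  H(B) = 0.9068 bits
  H(C) = 1.5850 bits

Ranking: C > A > B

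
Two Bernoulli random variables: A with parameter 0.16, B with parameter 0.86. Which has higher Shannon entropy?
A

For binary distributions, entropy is maximized at p=0.5 and decreases as p moves toward 0 or 1.

H(A) = H(0.16) = 0.6343 bits
H(B) = H(0.86) = 0.5842 bits

Distribution A (p=0.16) is closer to uniform (p=0.5), so it has higher entropy.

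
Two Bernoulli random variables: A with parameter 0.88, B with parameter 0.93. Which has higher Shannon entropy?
A

For binary distributions, entropy is maximized at p=0.5 and decreases as p moves toward 0 or 1.

H(A) = H(0.88) = 0.5294 bits
H(B) = H(0.93) = 0.3659 bits

Distribution A (p=0.88) is closer to uniform (p=0.5), so it has higher entropy.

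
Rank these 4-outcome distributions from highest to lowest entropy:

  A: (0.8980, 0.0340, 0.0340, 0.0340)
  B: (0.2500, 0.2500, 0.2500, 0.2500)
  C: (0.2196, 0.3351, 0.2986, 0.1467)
B > C > A

Key insight: Entropy is maximized by uniform distributions and minimized by concentrated distributions.

- Uniform distributions have maximum entropy log₂(4) = 2.0000 bits
- The more "peaked" or concentrated a distribution, the lower its entropy

Entropies:
  H(A) = 0.6370 bits
  H(B) = 2.0000 bits
  H(C) = 1.9357 bits

Ranking: B > C > A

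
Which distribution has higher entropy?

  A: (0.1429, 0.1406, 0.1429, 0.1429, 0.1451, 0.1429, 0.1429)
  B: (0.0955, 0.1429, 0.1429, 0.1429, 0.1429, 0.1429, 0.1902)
A

Both distributions are close to uniform, making this a harder comparison.

H(A) = 2.8073 bits
H(B) = 2.7843 bits

The distribution closer to uniform has higher entropy.
Answer: A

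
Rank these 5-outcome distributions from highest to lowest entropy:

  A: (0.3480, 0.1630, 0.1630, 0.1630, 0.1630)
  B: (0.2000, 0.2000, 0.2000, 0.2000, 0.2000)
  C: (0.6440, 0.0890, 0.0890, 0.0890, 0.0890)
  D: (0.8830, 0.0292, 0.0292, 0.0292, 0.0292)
B > A > C > D

Key insight: Entropy is maximized by uniform distributions and minimized by concentrated distributions.

Entropies:
  H(A) = 2.2363 bits
  H(B) = 2.3219 bits
  H(C) = 1.6513 bits
  H(D) = 0.7547 bits

Ranking: B > A > C > D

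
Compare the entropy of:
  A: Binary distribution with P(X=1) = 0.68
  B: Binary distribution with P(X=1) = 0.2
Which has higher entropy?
A

For binary distributions, entropy is maximized at p=0.5 and decreases as p moves toward 0 or 1.

H(A) = H(0.68) = 0.9044 bits
H(B) = H(0.2) = 0.7219 bits

Distribution A (p=0.68) is closer to uniform (p=0.5), so it has higher entropy.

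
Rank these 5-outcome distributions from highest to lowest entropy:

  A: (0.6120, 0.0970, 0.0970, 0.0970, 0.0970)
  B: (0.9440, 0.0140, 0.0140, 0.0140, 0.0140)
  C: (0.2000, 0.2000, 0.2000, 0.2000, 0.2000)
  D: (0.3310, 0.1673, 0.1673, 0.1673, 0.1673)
C > D > A > B

Key insight: Entropy is maximized by uniform distributions and minimized by concentrated distributions.

Entropies:
  H(A) = 1.7395 bits
  H(B) = 0.4234 bits
  H(C) = 2.3219 bits
  H(D) = 2.2539 bits

Ranking: C > D > A > B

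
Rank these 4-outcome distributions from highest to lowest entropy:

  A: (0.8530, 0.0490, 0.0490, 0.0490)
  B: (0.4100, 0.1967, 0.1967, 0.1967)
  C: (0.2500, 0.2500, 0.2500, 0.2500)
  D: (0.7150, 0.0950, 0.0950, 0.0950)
C > B > D > A

Key insight: Entropy is maximized by uniform distributions and minimized by concentrated distributions.

Entropies:
  H(A) = 0.8353 bits
  H(B) = 1.9116 bits
  H(C) = 2.0000 bits
  H(D) = 1.3139 bits

Ranking: C > B > D > A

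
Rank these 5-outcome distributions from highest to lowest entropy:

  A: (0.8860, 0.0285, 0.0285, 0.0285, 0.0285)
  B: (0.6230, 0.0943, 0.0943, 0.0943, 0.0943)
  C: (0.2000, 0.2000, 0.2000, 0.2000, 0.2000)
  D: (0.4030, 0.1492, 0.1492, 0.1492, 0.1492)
C > D > B > A

Key insight: Entropy is maximized by uniform distributions and minimized by concentrated distributions.

Entropies:
  H(A) = 0.7399 bits
  H(B) = 1.7099 bits
  H(C) = 2.3219 bits
  H(D) = 2.1667 bits

Ranking: C > D > B > A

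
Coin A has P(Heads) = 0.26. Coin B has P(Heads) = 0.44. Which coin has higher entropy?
B

For binary distributions, entropy is maximized at p=0.5 and decreases as p moves toward 0 or 1.

H(A) = H(0.26) = 0.8267 bits
H(B) = H(0.44) = 0.9896 bits

Distribution B (p=0.44) is closer to uniform (p=0.5), so it has higher entropy.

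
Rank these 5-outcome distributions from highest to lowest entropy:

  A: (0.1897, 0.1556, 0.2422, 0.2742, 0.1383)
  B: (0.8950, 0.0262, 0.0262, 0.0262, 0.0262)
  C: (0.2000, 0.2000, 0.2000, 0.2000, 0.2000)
C > A > B

Key insight: Entropy is maximized by uniform distributions and minimized by concentrated distributions.

- Uniform distributions have maximum entropy log₂(5) = 2.3219 bits
- The more "peaked" or concentrated a distribution, the lower its entropy

Entropies:
  H(A) = 2.2746 bits
  H(B) = 0.6946 bits
  H(C) = 2.3219 bits

Ranking: C > A > B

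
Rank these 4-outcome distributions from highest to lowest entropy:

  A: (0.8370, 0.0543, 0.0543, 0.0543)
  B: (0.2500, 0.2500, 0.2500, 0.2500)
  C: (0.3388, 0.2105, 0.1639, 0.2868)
B > C > A

Key insight: Entropy is maximized by uniform distributions and minimized by concentrated distributions.

- Uniform distributions have maximum entropy log₂(4) = 2.0000 bits
- The more "peaked" or concentrated a distribution, the lower its entropy

Entropies:
  H(A) = 0.8998 bits
  H(B) = 2.0000 bits
  H(C) = 1.9467 bits

Ranking: B > C > A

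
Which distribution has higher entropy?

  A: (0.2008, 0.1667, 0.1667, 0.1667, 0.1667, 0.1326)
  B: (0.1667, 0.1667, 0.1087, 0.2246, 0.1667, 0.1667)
A

Both distributions are close to uniform, making this a harder comparison.

H(A) = 2.5748 bits
H(B) = 2.5553 bits

The distribution closer to uniform has higher entropy.
Answer: A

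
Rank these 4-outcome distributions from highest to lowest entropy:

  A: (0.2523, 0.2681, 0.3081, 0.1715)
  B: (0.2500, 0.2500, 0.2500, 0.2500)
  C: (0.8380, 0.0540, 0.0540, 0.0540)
B > A > C

Key insight: Entropy is maximized by uniform distributions and minimized by concentrated distributions.

- Uniform distributions have maximum entropy log₂(4) = 2.0000 bits
- The more "peaked" or concentrated a distribution, the lower its entropy

Entropies:
  H(A) = 1.9700 bits
  H(B) = 2.0000 bits
  H(C) = 0.8958 bits

Ranking: B > A > C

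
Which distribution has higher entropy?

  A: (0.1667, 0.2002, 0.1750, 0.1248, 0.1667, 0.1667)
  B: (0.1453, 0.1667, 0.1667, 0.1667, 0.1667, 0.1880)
B

Both distributions are close to uniform, making this a harder comparison.

H(A) = 2.5717 bits
H(B) = 2.5810 bits

The distribution closer to uniform has higher entropy.
Answer: B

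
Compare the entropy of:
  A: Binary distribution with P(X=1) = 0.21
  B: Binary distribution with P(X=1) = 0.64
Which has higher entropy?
B

For binary distributions, entropy is maximized at p=0.5 and decreases as p moves toward 0 or 1.

H(A) = H(0.21) = 0.7415 bits
H(B) = H(0.64) = 0.9427 bits

Distribution B (p=0.64) is closer to uniform (p=0.5), so it has higher entropy.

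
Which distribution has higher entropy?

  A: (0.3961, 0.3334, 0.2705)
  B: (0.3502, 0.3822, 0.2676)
B

Both distributions are close to uniform, making this a harder comparison.

H(A) = 1.5678 bits
H(B) = 1.5694 bits

The distribution closer to uniform has higher entropy.
Answer: B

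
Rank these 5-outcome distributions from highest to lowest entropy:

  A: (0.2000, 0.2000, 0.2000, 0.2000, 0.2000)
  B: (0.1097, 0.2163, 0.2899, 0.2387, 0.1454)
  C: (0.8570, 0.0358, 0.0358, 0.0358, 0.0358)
A > B > C

Key insight: Entropy is maximized by uniform distributions and minimized by concentrated distributions.

- Uniform distributions have maximum entropy log₂(5) = 2.3219 bits
- The more "peaked" or concentrated a distribution, the lower its entropy

Entropies:
  H(A) = 2.3219 bits
  H(B) = 2.2433 bits
  H(C) = 0.8780 bits

Ranking: A > B > C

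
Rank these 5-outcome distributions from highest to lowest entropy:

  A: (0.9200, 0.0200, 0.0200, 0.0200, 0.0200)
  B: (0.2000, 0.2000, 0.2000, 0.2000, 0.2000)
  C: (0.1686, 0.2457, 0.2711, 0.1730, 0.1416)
B > C > A

Key insight: Entropy is maximized by uniform distributions and minimized by concentrated distributions.

- Uniform distributions have maximum entropy log₂(5) = 2.3219 bits
- The more "peaked" or concentrated a distribution, the lower its entropy

Entropies:
  H(A) = 0.5622 bits
  H(B) = 2.3219 bits
  H(C) = 2.2783 bits

Ranking: B > C > A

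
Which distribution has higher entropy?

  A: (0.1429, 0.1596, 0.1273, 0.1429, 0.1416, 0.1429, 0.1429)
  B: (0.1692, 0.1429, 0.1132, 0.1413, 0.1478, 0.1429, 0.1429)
A

Both distributions are close to uniform, making this a harder comparison.

H(A) = 2.8047 bits
H(B) = 2.7991 bits

The distribution closer to uniform has higher entropy.
Answer: A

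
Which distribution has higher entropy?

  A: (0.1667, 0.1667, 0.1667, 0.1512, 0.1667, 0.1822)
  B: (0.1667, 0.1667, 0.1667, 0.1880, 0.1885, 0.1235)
A

Both distributions are close to uniform, making this a harder comparison.

H(A) = 2.5829 bits
H(B) = 2.5722 bits

The distribution closer to uniform has higher entropy.
Answer: A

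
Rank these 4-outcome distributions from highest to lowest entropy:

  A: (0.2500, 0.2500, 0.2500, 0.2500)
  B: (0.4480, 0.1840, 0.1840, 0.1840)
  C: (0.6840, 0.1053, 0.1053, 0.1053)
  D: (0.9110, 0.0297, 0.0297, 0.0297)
A > B > C > D

Key insight: Entropy is maximized by uniform distributions and minimized by concentrated distributions.

Entropies:
  H(A) = 2.0000 bits
  H(B) = 1.8671 bits
  H(C) = 1.4008 bits
  H(D) = 0.5742 bits

Ranking: A > B > C > D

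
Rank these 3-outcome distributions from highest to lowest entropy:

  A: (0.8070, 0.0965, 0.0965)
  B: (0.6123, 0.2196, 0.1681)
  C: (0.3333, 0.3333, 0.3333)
C > B > A

Key insight: Entropy is maximized by uniform distributions and minimized by concentrated distributions.

- Uniform distributions have maximum entropy log₂(3) = 1.5850 bits
- The more "peaked" or concentrated a distribution, the lower its entropy

Entropies:
  H(A) = 0.9007 bits
  H(B) = 1.3461 bits
  H(C) = 1.5850 bits

Ranking: C > B > A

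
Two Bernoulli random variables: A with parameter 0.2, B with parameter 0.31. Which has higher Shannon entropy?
B

For binary distributions, entropy is maximized at p=0.5 and decreases as p moves toward 0 or 1.

H(A) = H(0.2) = 0.7219 bits
H(B) = H(0.31) = 0.8932 bits

Distribution B (p=0.31) is closer to uniform (p=0.5), so it has higher entropy.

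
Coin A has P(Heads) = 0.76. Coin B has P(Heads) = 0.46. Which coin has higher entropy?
B

For binary distributions, entropy is maximized at p=0.5 and decreases as p moves toward 0 or 1.

H(A) = H(0.76) = 0.7950 bits
H(B) = H(0.46) = 0.9954 bits

Distribution B (p=0.46) is closer to uniform (p=0.5), so it has higher entropy.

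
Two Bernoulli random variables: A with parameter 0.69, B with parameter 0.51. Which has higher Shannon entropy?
B

For binary distributions, entropy is maximized at p=0.5 and decreases as p moves toward 0 or 1.

H(A) = H(0.69) = 0.8932 bits
H(B) = H(0.51) = 0.9997 bits

Distribution B (p=0.51) is closer to uniform (p=0.5), so it has higher entropy.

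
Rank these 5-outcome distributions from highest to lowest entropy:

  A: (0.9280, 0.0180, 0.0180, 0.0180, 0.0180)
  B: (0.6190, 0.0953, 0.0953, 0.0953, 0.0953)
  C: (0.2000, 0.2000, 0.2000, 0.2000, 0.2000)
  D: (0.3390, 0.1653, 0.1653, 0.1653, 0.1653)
C > D > B > A

Key insight: Entropy is maximized by uniform distributions and minimized by concentrated distributions.

Entropies:
  H(A) = 0.5173 bits
  H(B) = 1.7207 bits
  H(C) = 2.3219 bits
  H(D) = 2.2459 bits

Ranking: C > D > B > A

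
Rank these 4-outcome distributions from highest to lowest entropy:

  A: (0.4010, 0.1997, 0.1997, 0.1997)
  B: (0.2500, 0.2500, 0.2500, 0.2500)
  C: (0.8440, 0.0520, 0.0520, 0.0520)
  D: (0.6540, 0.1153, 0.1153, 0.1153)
B > A > D > C

Key insight: Entropy is maximized by uniform distributions and minimized by concentrated distributions.

Entropies:
  H(A) = 1.9209 bits
  H(B) = 2.0000 bits
  H(C) = 0.8719 bits
  H(D) = 1.4788 bits

Ranking: B > A > D > C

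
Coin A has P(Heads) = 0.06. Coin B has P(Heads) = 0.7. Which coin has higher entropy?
B

For binary distributions, entropy is maximized at p=0.5 and decreases as p moves toward 0 or 1.

H(A) = H(0.06) = 0.3274 bits
H(B) = H(0.7) = 0.8813 bits

Distribution B (p=0.7) is closer to uniform (p=0.5), so it has higher entropy.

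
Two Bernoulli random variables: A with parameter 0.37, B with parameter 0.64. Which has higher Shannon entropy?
A

For binary distributions, entropy is maximized at p=0.5 and decreases as p moves toward 0 or 1.

H(A) = H(0.37) = 0.9507 bits
H(B) = H(0.64) = 0.9427 bits

Distribution A (p=0.37) is closer to uniform (p=0.5), so it has higher entropy.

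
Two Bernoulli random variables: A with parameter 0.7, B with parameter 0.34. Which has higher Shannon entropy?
B

For binary distributions, entropy is maximized at p=0.5 and decreases as p moves toward 0 or 1.

H(A) = H(0.7) = 0.8813 bits
H(B) = H(0.34) = 0.9248 bits

Distribution B (p=0.34) is closer to uniform (p=0.5), so it has higher entropy.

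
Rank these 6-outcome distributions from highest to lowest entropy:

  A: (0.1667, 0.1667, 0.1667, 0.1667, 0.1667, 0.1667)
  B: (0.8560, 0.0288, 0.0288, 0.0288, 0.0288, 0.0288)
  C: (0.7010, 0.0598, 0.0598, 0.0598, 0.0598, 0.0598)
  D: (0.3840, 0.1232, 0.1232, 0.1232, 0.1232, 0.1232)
A > D > C > B

Key insight: Entropy is maximized by uniform distributions and minimized by concentrated distributions.

Entropies:
  H(A) = 2.5850 bits
  H(B) = 0.9290 bits
  H(C) = 1.5743 bits
  H(D) = 2.3911 bits

Ranking: A > D > C > B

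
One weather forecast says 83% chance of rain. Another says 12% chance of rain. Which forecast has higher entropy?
83% forecast

Treat each forecast as a Bernoulli distribution. Binary entropy is maximized at p=0.5 and falls off symmetrically toward 0 or 1. The 83% forecast is closer to 50%, so it is more uncertain. H(83%) ≈ 0.658 bits, H(12%) ≈ 0.529 bits.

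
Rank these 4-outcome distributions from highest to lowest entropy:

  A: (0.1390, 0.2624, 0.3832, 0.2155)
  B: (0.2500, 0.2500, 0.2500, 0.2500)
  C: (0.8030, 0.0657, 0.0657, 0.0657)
B > A > C

Key insight: Entropy is maximized by uniform distributions and minimized by concentrated distributions.

- Uniform distributions have maximum entropy log₂(4) = 2.0000 bits
- The more "peaked" or concentrated a distribution, the lower its entropy

Entropies:
  H(A) = 1.9096 bits
  H(B) = 2.0000 bits
  H(C) = 1.0281 bits

Ranking: B > A > C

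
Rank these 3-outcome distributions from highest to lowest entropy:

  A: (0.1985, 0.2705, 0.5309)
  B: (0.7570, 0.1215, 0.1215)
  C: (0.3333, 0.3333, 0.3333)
C > A > B

Key insight: Entropy is maximized by uniform distributions and minimized by concentrated distributions.

- Uniform distributions have maximum entropy log₂(3) = 1.5850 bits
- The more "peaked" or concentrated a distribution, the lower its entropy

Entropies:
  H(A) = 1.4583 bits
  H(B) = 1.0430 bits
  H(C) = 1.5850 bits

Ranking: C > A > B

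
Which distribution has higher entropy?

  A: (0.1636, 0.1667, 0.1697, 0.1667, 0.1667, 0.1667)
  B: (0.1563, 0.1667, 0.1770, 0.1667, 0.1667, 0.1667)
A

Both distributions are close to uniform, making this a harder comparison.

H(A) = 2.5849 bits
H(B) = 2.5840 bits

The distribution closer to uniform has higher entropy.
Answer: A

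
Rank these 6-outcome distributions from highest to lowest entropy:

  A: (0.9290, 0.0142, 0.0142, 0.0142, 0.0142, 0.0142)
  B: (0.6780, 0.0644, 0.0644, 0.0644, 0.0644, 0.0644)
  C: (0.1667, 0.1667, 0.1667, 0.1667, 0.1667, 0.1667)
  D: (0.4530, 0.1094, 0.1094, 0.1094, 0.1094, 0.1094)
C > D > B > A

Key insight: Entropy is maximized by uniform distributions and minimized by concentrated distributions.

Entropies:
  H(A) = 0.5345 bits
  H(B) = 1.6542 bits
  H(C) = 2.5850 bits
  H(D) = 2.2637 bits

Ranking: C > D > B > A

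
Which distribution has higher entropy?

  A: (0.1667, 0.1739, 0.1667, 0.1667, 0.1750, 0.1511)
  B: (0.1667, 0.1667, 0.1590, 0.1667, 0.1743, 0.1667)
B

Both distributions are close to uniform, making this a harder comparison.

H(A) = 2.5834 bits
H(B) = 2.5845 bits

The distribution closer to uniform has higher entropy.
Answer: B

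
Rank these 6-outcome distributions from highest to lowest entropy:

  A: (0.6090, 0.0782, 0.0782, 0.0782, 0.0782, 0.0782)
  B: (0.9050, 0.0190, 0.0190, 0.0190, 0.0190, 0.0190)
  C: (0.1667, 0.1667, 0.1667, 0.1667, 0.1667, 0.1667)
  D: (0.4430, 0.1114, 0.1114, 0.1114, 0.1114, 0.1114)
C > D > A > B

Key insight: Entropy is maximized by uniform distributions and minimized by concentrated distributions.

Entropies:
  H(A) = 1.8733 bits
  H(B) = 0.6735 bits
  H(C) = 2.5850 bits
  H(D) = 2.2839 bits

Ranking: C > D > A > B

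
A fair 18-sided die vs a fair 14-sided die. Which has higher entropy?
18-sided die

Both are uniform distributions; for uniform over n outcomes, H = log₂(n). H(18-sided) = log₂(18) = 4.170 bits and H(14-sided) = log₂(14) = 3.807 bits. More outcomes in a uniform distribution means higher entropy.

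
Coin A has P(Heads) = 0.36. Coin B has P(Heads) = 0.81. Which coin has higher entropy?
A

For binary distributions, entropy is maximized at p=0.5 and decreases as p moves toward 0 or 1.

H(A) = H(0.36) = 0.9427 bits
H(B) = H(0.81) = 0.7015 bits

Distribution A (p=0.36) is closer to uniform (p=0.5), so it has higher entropy.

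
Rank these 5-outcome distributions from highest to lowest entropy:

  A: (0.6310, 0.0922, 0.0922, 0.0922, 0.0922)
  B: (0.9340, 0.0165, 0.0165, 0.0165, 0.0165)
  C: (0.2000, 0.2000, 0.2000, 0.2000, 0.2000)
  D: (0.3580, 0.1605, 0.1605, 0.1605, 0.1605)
C > D > A > B

Key insight: Entropy is maximized by uniform distributions and minimized by concentrated distributions.

Entropies:
  H(A) = 1.6879 bits
  H(B) = 0.4828 bits
  H(C) = 2.3219 bits
  H(D) = 2.2250 bits

Ranking: C > D > A > B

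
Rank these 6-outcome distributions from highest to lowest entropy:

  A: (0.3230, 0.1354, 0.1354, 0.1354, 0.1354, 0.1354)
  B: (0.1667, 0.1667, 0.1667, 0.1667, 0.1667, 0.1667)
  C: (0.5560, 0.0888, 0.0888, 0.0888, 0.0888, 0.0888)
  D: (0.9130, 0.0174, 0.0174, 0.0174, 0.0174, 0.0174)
B > A > C > D

Key insight: Entropy is maximized by uniform distributions and minimized by concentrated distributions.

Entropies:
  H(A) = 2.4796 bits
  H(B) = 2.5850 bits
  H(C) = 2.0219 bits
  H(D) = 0.6284 bits

Ranking: B > A > C > D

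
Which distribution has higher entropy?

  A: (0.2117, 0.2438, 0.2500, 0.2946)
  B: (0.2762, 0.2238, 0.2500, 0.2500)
B

Both distributions are close to uniform, making this a harder comparison.

H(A) = 1.9900 bits
H(B) = 1.9960 bits

The distribution closer to uniform has higher entropy.
Answer: B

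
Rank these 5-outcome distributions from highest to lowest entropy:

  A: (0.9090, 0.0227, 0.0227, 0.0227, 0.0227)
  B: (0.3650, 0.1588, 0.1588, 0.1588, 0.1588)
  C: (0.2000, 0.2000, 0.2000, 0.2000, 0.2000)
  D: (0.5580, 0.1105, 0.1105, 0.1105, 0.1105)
C > B > D > A

Key insight: Entropy is maximized by uniform distributions and minimized by concentrated distributions.

Entropies:
  H(A) = 0.6218 bits
  H(B) = 2.2168 bits
  H(C) = 2.3219 bits
  H(D) = 1.8743 bits

Ranking: C > B > D > A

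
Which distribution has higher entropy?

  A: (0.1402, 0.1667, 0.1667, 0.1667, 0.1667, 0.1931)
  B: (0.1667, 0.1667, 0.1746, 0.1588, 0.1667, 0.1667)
B

Both distributions are close to uniform, making this a harder comparison.

H(A) = 2.5789 bits
H(B) = 2.5844 bits

The distribution closer to uniform has higher entropy.
Answer: B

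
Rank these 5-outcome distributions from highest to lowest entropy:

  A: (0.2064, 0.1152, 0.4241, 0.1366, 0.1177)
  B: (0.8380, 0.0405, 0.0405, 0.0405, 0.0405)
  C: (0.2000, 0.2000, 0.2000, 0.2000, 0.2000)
C > A > B

Key insight: Entropy is maximized by uniform distributions and minimized by concentrated distributions.

- Uniform distributions have maximum entropy log₂(5) = 2.3219 bits
- The more "peaked" or concentrated a distribution, the lower its entropy

Entropies:
  H(A) = 2.1095 bits
  H(B) = 0.9631 bits
  H(C) = 2.3219 bits

Ranking: C > A > B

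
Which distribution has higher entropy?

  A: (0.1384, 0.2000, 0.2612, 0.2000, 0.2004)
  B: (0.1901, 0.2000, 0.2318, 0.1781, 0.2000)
B

Both distributions are close to uniform, making this a harder comparison.

H(A) = 2.2943 bits
H(B) = 2.3163 bits

The distribution closer to uniform has higher entropy.
Answer: B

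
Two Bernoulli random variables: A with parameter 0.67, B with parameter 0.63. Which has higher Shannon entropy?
B

For binary distributions, entropy is maximized at p=0.5 and decreases as p moves toward 0 or 1.

H(A) = H(0.67) = 0.9149 bits
H(B) = H(0.63) = 0.9507 bits

Distribution B (p=0.63) is closer to uniform (p=0.5), so it has higher entropy.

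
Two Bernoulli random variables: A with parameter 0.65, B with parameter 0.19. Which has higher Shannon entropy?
A

For binary distributions, entropy is maximized at p=0.5 and decreases as p moves toward 0 or 1.

H(A) = H(0.65) = 0.9341 bits
H(B) = H(0.19) = 0.7015 bits

Distribution A (p=0.65) is closer to uniform (p=0.5), so it has higher entropy.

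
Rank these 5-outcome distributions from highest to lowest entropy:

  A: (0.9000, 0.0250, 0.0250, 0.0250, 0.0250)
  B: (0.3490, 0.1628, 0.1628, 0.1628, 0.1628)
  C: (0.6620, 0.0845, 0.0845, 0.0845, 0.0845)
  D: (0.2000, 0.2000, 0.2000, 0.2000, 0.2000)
D > B > C > A

Key insight: Entropy is maximized by uniform distributions and minimized by concentrated distributions.

Entropies:
  H(A) = 0.6690 bits
  H(B) = 2.2352 bits
  H(C) = 1.5989 bits
  H(D) = 2.3219 bits

Ranking: D > B > C > A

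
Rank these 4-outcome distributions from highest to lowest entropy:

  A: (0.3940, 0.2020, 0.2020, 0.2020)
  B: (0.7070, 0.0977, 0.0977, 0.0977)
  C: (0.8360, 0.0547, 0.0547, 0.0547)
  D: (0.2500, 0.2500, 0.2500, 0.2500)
D > A > B > C

Key insight: Entropy is maximized by uniform distributions and minimized by concentrated distributions.

Entropies:
  H(A) = 1.9278 bits
  H(B) = 1.3370 bits
  H(C) = 0.9037 bits
  H(D) = 2.0000 bits

Ranking: D > A > B > C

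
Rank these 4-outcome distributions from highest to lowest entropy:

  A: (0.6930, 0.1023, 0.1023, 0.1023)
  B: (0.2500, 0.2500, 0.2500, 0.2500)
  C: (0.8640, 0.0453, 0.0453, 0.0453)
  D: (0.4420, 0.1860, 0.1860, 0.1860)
B > D > A > C

Key insight: Entropy is maximized by uniform distributions and minimized by concentrated distributions.

Entropies:
  H(A) = 1.3763 bits
  H(B) = 2.0000 bits
  H(C) = 0.7892 bits
  H(D) = 1.8747 bits

Ranking: B > D > A > C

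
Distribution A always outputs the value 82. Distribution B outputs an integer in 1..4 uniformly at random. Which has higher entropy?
B

A is deterministic, so H(A) = 0. B is uniform over 4 outcomes, so H(B) = log₂(4) = 2.000 bits. Any distribution with genuine randomness has higher entropy than a deterministic one.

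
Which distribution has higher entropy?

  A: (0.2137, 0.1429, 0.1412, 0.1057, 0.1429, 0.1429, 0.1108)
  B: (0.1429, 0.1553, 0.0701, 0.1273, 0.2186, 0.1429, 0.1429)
A

Both distributions are close to uniform, making this a harder comparison.

H(A) = 2.7721 bits
H(B) = 2.7475 bits

The distribution closer to uniform has higher entropy.
Answer: A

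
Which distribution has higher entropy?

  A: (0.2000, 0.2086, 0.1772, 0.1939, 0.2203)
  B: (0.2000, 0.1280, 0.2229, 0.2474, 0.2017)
A

Both distributions are close to uniform, making this a harder comparison.

H(A) = 2.3181 bits
H(B) = 2.2911 bits

The distribution closer to uniform has higher entropy.
Answer: A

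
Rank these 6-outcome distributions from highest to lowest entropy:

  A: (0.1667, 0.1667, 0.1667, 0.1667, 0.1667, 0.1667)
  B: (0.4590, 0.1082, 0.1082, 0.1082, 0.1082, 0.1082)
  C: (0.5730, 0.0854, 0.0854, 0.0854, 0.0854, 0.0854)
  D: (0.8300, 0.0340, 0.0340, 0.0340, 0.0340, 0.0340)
A > B > C > D

Key insight: Entropy is maximized by uniform distributions and minimized by concentrated distributions.

Entropies:
  H(A) = 2.5850 bits
  H(B) = 2.2513 bits
  H(C) = 1.9760 bits
  H(D) = 1.0524 bits

Ranking: A > B > C > D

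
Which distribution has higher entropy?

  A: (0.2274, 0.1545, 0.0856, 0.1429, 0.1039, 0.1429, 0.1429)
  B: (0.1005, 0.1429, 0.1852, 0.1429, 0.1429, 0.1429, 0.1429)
B

Both distributions are close to uniform, making this a harder comparison.

H(A) = 2.7484 bits
H(B) = 2.7889 bits

The distribution closer to uniform has higher entropy.
Answer: B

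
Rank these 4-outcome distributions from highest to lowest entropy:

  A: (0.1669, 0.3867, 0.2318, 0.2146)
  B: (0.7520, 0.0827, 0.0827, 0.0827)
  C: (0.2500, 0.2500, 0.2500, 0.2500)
C > A > B

Key insight: Entropy is maximized by uniform distributions and minimized by concentrated distributions.

- Uniform distributions have maximum entropy log₂(4) = 2.0000 bits
- The more "peaked" or concentrated a distribution, the lower its entropy

Entropies:
  H(A) = 1.9265 bits
  H(B) = 1.2012 bits
  H(C) = 2.0000 bits

Ranking: C > A > B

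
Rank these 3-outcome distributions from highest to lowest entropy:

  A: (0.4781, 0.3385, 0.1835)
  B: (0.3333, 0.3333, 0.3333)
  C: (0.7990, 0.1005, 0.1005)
B > A > C

Key insight: Entropy is maximized by uniform distributions and minimized by concentrated distributions.

- Uniform distributions have maximum entropy log₂(3) = 1.5850 bits
- The more "peaked" or concentrated a distribution, the lower its entropy

Entropies:
  H(A) = 1.4868 bits
  H(B) = 1.5850 bits
  H(C) = 0.9249 bits

Ranking: B > A > C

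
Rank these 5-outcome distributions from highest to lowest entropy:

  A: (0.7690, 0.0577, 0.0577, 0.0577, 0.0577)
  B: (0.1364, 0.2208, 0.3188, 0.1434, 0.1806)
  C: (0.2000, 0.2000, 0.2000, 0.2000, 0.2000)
C > B > A

Key insight: Entropy is maximized by uniform distributions and minimized by concentrated distributions.

- Uniform distributions have maximum entropy log₂(5) = 2.3219 bits
- The more "peaked" or concentrated a distribution, the lower its entropy

Entropies:
  H(A) = 1.2418 bits
  H(B) = 2.2467 bits
  H(C) = 2.3219 bits

Ranking: C > B > A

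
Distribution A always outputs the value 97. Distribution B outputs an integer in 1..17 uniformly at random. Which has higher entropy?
B

A is deterministic, so H(A) = 0. B is uniform over 17 outcomes, so H(B) = log₂(17) = 4.087 bits. Any distribution with genuine randomness has higher entropy than a deterministic one.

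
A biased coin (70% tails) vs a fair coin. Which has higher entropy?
Fair coin

The fair coin is uniform (p=0.5), maximizing binary entropy at 1 bit. The biased coin has H(0.70) ≈ 0.881 bits — its outcome is more predictable, so its entropy is lower.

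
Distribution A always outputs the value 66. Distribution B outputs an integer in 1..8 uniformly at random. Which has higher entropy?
B

A is deterministic, so H(A) = 0. B is uniform over 8 outcomes, so H(B) = log₂(8) = 3.000 bits. Any distribution with genuine randomness has higher entropy than a deterministic one.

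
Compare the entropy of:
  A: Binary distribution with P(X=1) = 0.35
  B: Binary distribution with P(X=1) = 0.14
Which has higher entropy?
A

For binary distributions, entropy is maximized at p=0.5 and decreases as p moves toward 0 or 1.

H(A) = H(0.35) = 0.9341 bits
H(B) = H(0.14) = 0.5842 bits

Distribution A (p=0.35) is closer to uniform (p=0.5), so it has higher entropy.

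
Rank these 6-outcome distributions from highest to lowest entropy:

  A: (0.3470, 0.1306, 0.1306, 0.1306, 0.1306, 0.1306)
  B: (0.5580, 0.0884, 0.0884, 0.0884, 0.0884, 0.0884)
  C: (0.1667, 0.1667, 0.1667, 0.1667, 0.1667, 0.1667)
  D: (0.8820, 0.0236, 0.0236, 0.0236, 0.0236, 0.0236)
C > A > B > D

Key insight: Entropy is maximized by uniform distributions and minimized by concentrated distributions.

Entropies:
  H(A) = 2.4476 bits
  H(B) = 2.0166 bits
  H(C) = 2.5850 bits
  H(D) = 0.7976 bits

Ranking: C > A > B > D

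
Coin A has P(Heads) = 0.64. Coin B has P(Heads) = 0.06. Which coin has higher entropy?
A

For binary distributions, entropy is maximized at p=0.5 and decreases as p moves toward 0 or 1.

H(A) = H(0.64) = 0.9427 bits
H(B) = H(0.06) = 0.3274 bits

Distribution A (p=0.64) is closer to uniform (p=0.5), so it has higher entropy.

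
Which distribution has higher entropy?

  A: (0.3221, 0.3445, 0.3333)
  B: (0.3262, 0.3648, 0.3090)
A

Both distributions are close to uniform, making this a harder comparison.

H(A) = 1.5844 bits
H(B) = 1.5815 bits

The distribution closer to uniform has higher entropy.
Answer: A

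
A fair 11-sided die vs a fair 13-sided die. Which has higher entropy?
13-sided die

Both are uniform distributions; for uniform over n outcomes, H = log₂(n). H(11-sided) = log₂(11) = 3.459 bits and H(13-sided) = log₂(13) = 3.700 bits. More outcomes in a uniform distribution means higher entropy.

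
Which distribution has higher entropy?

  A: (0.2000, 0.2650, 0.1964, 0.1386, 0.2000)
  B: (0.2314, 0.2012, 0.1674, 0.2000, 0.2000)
B

Both distributions are close to uniform, making this a harder comparison.

H(A) = 2.2928 bits
H(B) = 2.3145 bits

The distribution closer to uniform has higher entropy.
Answer: B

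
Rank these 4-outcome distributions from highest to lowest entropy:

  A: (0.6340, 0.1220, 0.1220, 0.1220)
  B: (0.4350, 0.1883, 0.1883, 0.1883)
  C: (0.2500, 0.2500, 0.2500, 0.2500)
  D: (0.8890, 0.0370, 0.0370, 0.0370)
C > B > A > D

Key insight: Entropy is maximized by uniform distributions and minimized by concentrated distributions.

Entropies:
  H(A) = 1.5276 bits
  H(B) = 1.8833 bits
  H(C) = 2.0000 bits
  H(D) = 0.6789 bits

Ranking: C > B > A > D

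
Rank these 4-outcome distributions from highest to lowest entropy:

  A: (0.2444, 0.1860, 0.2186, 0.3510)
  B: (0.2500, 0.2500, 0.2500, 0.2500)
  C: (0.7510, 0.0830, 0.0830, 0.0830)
B > A > C

Key insight: Entropy is maximized by uniform distributions and minimized by concentrated distributions.

- Uniform distributions have maximum entropy log₂(4) = 2.0000 bits
- The more "peaked" or concentrated a distribution, the lower its entropy

Entropies:
  H(A) = 1.9578 bits
  H(B) = 2.0000 bits
  H(C) = 1.2043 bits

Ranking: B > A > C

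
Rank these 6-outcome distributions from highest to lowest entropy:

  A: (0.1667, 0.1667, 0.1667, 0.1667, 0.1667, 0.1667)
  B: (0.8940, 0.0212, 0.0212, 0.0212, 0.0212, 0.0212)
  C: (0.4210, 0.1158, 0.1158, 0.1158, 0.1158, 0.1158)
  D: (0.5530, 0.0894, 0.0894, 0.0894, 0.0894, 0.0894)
A > C > D > B

Key insight: Entropy is maximized by uniform distributions and minimized by concentrated distributions.

Entropies:
  H(A) = 2.5850 bits
  H(B) = 0.7339 bits
  H(C) = 2.3263 bits
  H(D) = 2.0298 bits

Ranking: A > C > D > B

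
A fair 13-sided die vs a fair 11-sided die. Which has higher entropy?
13-sided die

Both are uniform distributions; for uniform over n outcomes, H = log₂(n). H(13-sided) = log₂(13) = 3.700 bits and H(11-sided) = log₂(11) = 3.459 bits. More outcomes in a uniform distribution means higher entropy.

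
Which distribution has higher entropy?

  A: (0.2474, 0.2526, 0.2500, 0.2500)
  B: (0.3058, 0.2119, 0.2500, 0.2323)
A

Both distributions are close to uniform, making this a harder comparison.

H(A) = 2.0000 bits
H(B) = 1.9863 bits

The distribution closer to uniform has higher entropy.
Answer: A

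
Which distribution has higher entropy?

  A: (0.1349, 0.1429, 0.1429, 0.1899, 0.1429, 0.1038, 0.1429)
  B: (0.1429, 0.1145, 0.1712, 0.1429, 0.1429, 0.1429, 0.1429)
B

Both distributions are close to uniform, making this a harder comparison.

H(A) = 2.7884 bits
H(B) = 2.7992 bits

The distribution closer to uniform has higher entropy.
Answer: B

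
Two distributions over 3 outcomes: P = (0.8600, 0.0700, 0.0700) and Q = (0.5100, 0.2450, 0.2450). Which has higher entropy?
Q

P is highly concentrated on one outcome (86%), making it nearly deterministic. Q spreads its mass more evenly (max 51%). The more spread-out distribution has higher entropy: H(P) ≈ 0.724 bits, H(Q) ≈ 1.490 bits.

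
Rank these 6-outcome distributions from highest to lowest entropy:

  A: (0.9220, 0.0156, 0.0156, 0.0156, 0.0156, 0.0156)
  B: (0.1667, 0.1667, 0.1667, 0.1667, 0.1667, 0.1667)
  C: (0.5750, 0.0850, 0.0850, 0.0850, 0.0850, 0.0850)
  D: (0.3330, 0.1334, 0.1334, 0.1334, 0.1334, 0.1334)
B > D > C > A

Key insight: Entropy is maximized by uniform distributions and minimized by concentrated distributions.

Entropies:
  H(A) = 0.5762 bits
  H(B) = 2.5850 bits
  H(C) = 1.9705 bits
  H(D) = 2.4667 bits

Ranking: B > D > C > A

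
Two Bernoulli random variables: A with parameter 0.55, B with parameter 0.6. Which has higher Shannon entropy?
A

For binary distributions, entropy is maximized at p=0.5 and decreases as p moves toward 0 or 1.

H(A) = H(0.55) = 0.9928 bits
H(B) = H(0.6) = 0.9710 bits

Distribution A (p=0.55) is closer to uniform (p=0.5), so it has higher entropy.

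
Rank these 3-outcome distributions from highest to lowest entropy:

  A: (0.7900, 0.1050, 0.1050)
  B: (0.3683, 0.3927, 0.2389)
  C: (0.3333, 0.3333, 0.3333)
C > B > A

Key insight: Entropy is maximized by uniform distributions and minimized by concentrated distributions.

- Uniform distributions have maximum entropy log₂(3) = 1.5850 bits
- The more "peaked" or concentrated a distribution, the lower its entropy

Entropies:
  H(A) = 0.9515 bits
  H(B) = 1.5538 bits
  H(C) = 1.5850 bits

Ranking: C > B > A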